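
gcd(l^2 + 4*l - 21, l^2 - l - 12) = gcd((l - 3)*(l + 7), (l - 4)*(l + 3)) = 1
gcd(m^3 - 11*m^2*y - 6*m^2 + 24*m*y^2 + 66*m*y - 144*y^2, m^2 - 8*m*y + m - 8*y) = -m + 8*y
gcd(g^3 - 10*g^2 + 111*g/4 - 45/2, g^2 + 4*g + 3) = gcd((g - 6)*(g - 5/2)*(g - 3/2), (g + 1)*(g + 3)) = 1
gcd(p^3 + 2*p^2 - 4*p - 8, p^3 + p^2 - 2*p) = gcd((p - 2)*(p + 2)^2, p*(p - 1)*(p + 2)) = p + 2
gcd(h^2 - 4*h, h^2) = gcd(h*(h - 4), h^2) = h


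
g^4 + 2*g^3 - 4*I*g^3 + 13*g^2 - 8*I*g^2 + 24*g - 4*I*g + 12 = (g - 6*I)*(g + 2*I)*(-I*g - I)*(I*g + I)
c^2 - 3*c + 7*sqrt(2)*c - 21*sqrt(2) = (c - 3)*(c + 7*sqrt(2))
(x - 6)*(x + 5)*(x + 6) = x^3 + 5*x^2 - 36*x - 180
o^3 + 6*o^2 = o^2*(o + 6)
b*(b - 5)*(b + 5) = b^3 - 25*b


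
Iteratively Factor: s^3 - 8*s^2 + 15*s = (s - 3)*(s^2 - 5*s) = s*(s - 3)*(s - 5)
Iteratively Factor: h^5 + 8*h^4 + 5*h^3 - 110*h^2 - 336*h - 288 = (h + 3)*(h^4 + 5*h^3 - 10*h^2 - 80*h - 96) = (h + 2)*(h + 3)*(h^3 + 3*h^2 - 16*h - 48) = (h + 2)*(h + 3)^2*(h^2 - 16) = (h - 4)*(h + 2)*(h + 3)^2*(h + 4)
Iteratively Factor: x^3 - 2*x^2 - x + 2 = (x - 2)*(x^2 - 1) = (x - 2)*(x - 1)*(x + 1)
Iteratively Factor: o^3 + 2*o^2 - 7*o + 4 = (o - 1)*(o^2 + 3*o - 4) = (o - 1)^2*(o + 4)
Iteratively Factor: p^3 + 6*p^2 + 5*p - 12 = (p - 1)*(p^2 + 7*p + 12) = (p - 1)*(p + 3)*(p + 4)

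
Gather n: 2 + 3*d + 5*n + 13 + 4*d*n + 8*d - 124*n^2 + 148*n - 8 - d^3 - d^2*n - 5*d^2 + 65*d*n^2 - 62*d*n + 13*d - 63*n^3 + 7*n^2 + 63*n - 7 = -d^3 - 5*d^2 + 24*d - 63*n^3 + n^2*(65*d - 117) + n*(-d^2 - 58*d + 216)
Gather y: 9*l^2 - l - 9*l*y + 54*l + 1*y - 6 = 9*l^2 + 53*l + y*(1 - 9*l) - 6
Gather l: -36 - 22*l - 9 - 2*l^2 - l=-2*l^2 - 23*l - 45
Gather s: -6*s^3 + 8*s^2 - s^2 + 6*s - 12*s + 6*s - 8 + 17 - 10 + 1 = -6*s^3 + 7*s^2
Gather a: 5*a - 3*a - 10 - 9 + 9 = 2*a - 10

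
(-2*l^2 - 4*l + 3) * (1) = -2*l^2 - 4*l + 3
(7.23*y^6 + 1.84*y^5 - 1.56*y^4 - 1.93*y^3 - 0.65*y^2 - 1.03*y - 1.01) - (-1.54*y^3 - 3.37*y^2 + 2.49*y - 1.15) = 7.23*y^6 + 1.84*y^5 - 1.56*y^4 - 0.39*y^3 + 2.72*y^2 - 3.52*y + 0.14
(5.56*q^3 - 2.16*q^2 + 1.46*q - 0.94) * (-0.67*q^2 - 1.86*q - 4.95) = -3.7252*q^5 - 8.8944*q^4 - 24.4826*q^3 + 8.6062*q^2 - 5.4786*q + 4.653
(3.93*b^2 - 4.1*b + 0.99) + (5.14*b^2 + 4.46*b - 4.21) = 9.07*b^2 + 0.36*b - 3.22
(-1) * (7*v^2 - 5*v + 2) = -7*v^2 + 5*v - 2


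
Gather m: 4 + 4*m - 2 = 4*m + 2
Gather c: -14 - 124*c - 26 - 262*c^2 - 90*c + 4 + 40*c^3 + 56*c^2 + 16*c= 40*c^3 - 206*c^2 - 198*c - 36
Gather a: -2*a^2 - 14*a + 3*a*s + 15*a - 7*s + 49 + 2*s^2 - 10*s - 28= -2*a^2 + a*(3*s + 1) + 2*s^2 - 17*s + 21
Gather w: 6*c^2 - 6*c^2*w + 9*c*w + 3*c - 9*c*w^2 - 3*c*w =6*c^2 - 9*c*w^2 + 3*c + w*(-6*c^2 + 6*c)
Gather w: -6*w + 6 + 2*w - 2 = 4 - 4*w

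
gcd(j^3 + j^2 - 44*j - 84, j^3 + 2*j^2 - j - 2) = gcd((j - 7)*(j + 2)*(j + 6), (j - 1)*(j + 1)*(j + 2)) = j + 2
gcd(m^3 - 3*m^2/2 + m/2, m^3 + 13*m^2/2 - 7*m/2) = m^2 - m/2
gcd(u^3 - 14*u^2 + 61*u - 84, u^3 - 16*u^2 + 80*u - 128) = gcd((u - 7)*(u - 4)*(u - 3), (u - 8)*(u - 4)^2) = u - 4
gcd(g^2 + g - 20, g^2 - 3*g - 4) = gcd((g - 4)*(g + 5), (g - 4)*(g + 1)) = g - 4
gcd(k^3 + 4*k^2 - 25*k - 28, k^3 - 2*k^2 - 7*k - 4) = k^2 - 3*k - 4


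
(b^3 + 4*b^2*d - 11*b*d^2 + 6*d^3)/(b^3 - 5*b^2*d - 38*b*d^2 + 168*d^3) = (b^2 - 2*b*d + d^2)/(b^2 - 11*b*d + 28*d^2)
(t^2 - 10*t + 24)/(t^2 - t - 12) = (t - 6)/(t + 3)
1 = 1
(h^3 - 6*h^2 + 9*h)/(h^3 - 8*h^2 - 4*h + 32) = h*(h^2 - 6*h + 9)/(h^3 - 8*h^2 - 4*h + 32)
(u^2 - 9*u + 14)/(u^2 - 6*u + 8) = (u - 7)/(u - 4)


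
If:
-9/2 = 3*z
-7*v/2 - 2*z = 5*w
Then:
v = 6/7 - 10*w/7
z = -3/2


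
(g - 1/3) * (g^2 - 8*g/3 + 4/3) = g^3 - 3*g^2 + 20*g/9 - 4/9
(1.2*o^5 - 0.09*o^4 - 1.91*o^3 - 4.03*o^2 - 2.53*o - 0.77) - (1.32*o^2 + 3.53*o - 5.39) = 1.2*o^5 - 0.09*o^4 - 1.91*o^3 - 5.35*o^2 - 6.06*o + 4.62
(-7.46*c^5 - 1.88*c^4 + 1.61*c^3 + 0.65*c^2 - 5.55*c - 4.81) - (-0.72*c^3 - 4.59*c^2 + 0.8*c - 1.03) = -7.46*c^5 - 1.88*c^4 + 2.33*c^3 + 5.24*c^2 - 6.35*c - 3.78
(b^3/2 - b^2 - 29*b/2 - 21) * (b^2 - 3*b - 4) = b^5/2 - 5*b^4/2 - 27*b^3/2 + 53*b^2/2 + 121*b + 84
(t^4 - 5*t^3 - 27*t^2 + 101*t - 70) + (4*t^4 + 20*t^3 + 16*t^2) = 5*t^4 + 15*t^3 - 11*t^2 + 101*t - 70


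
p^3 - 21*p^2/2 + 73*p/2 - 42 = (p - 4)*(p - 7/2)*(p - 3)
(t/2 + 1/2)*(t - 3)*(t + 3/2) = t^3/2 - t^2/4 - 3*t - 9/4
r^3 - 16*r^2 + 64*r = r*(r - 8)^2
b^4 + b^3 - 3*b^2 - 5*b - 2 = (b - 2)*(b + 1)^3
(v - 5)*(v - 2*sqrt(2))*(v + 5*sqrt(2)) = v^3 - 5*v^2 + 3*sqrt(2)*v^2 - 15*sqrt(2)*v - 20*v + 100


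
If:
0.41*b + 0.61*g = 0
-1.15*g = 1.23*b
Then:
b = 0.00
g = 0.00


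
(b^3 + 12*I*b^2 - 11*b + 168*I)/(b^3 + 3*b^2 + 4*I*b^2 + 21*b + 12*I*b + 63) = (b + 8*I)/(b + 3)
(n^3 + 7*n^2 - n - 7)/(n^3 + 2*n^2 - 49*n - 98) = (n^2 - 1)/(n^2 - 5*n - 14)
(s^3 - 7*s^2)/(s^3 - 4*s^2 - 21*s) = s/(s + 3)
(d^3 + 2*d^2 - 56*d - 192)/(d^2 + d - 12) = (d^2 - 2*d - 48)/(d - 3)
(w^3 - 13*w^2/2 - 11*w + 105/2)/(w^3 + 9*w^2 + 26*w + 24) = (2*w^2 - 19*w + 35)/(2*(w^2 + 6*w + 8))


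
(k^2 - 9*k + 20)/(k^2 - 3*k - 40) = (-k^2 + 9*k - 20)/(-k^2 + 3*k + 40)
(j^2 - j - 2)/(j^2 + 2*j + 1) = (j - 2)/(j + 1)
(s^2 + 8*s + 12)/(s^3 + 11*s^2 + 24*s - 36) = (s + 2)/(s^2 + 5*s - 6)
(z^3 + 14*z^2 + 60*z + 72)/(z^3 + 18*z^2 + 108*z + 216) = (z + 2)/(z + 6)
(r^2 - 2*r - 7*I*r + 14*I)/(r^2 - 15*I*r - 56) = (r - 2)/(r - 8*I)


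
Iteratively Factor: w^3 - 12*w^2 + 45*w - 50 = (w - 2)*(w^2 - 10*w + 25) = (w - 5)*(w - 2)*(w - 5)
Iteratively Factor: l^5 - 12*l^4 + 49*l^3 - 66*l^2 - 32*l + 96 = (l + 1)*(l^4 - 13*l^3 + 62*l^2 - 128*l + 96) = (l - 2)*(l + 1)*(l^3 - 11*l^2 + 40*l - 48) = (l - 4)*(l - 2)*(l + 1)*(l^2 - 7*l + 12) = (l - 4)*(l - 3)*(l - 2)*(l + 1)*(l - 4)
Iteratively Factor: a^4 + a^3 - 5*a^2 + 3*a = (a + 3)*(a^3 - 2*a^2 + a) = a*(a + 3)*(a^2 - 2*a + 1) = a*(a - 1)*(a + 3)*(a - 1)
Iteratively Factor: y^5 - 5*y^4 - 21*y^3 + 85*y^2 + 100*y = (y)*(y^4 - 5*y^3 - 21*y^2 + 85*y + 100) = y*(y + 1)*(y^3 - 6*y^2 - 15*y + 100) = y*(y + 1)*(y + 4)*(y^2 - 10*y + 25) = y*(y - 5)*(y + 1)*(y + 4)*(y - 5)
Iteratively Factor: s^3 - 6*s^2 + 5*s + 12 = (s - 3)*(s^2 - 3*s - 4) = (s - 4)*(s - 3)*(s + 1)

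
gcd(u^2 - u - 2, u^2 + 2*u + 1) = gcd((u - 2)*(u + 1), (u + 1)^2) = u + 1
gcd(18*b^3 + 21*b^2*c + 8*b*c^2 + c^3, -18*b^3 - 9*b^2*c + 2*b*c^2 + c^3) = 6*b^2 + 5*b*c + c^2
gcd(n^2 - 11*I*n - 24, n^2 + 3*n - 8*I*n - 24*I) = n - 8*I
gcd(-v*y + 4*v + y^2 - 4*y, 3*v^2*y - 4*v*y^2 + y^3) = -v + y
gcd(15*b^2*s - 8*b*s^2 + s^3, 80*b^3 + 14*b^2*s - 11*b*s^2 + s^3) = -5*b + s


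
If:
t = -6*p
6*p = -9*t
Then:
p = 0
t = 0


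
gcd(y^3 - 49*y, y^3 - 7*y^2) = y^2 - 7*y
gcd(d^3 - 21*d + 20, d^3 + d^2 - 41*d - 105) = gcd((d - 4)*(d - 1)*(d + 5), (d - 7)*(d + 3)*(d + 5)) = d + 5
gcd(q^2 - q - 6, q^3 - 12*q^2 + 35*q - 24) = q - 3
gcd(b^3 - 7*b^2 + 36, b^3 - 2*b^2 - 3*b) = b - 3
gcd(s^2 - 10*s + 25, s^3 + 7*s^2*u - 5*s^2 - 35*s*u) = s - 5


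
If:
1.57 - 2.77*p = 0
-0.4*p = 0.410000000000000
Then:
No Solution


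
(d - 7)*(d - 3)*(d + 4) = d^3 - 6*d^2 - 19*d + 84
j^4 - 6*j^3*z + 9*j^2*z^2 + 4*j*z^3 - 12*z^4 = (j - 3*z)*(j - 2*z)^2*(j + z)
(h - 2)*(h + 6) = h^2 + 4*h - 12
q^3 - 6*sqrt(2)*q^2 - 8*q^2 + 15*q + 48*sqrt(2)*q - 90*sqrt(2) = (q - 5)*(q - 3)*(q - 6*sqrt(2))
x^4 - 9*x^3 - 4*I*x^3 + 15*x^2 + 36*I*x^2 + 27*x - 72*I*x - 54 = (x - 6)*(x - 3)*(x - 3*I)*(x - I)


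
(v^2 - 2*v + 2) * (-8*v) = -8*v^3 + 16*v^2 - 16*v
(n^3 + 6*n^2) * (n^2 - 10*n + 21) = n^5 - 4*n^4 - 39*n^3 + 126*n^2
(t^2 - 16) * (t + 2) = t^3 + 2*t^2 - 16*t - 32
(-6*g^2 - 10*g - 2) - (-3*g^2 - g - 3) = -3*g^2 - 9*g + 1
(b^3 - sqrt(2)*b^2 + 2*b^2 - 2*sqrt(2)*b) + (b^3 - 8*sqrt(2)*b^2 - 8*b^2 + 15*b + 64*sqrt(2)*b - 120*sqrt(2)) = 2*b^3 - 9*sqrt(2)*b^2 - 6*b^2 + 15*b + 62*sqrt(2)*b - 120*sqrt(2)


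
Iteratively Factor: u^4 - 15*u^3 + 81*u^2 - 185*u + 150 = (u - 5)*(u^3 - 10*u^2 + 31*u - 30) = (u - 5)^2*(u^2 - 5*u + 6) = (u - 5)^2*(u - 3)*(u - 2)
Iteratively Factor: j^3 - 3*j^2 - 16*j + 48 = (j + 4)*(j^2 - 7*j + 12) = (j - 3)*(j + 4)*(j - 4)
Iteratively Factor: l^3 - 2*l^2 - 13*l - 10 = (l + 1)*(l^2 - 3*l - 10) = (l + 1)*(l + 2)*(l - 5)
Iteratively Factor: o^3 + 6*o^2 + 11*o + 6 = (o + 1)*(o^2 + 5*o + 6) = (o + 1)*(o + 2)*(o + 3)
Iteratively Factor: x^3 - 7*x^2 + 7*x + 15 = (x + 1)*(x^2 - 8*x + 15) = (x - 3)*(x + 1)*(x - 5)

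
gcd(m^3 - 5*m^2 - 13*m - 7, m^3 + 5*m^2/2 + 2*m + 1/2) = m^2 + 2*m + 1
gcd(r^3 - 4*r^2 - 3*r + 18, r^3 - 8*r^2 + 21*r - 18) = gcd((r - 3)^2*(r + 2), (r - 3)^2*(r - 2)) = r^2 - 6*r + 9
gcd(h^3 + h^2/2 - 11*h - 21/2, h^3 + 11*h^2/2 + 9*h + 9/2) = h^2 + 4*h + 3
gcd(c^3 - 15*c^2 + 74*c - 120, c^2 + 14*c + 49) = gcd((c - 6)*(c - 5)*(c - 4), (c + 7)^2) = 1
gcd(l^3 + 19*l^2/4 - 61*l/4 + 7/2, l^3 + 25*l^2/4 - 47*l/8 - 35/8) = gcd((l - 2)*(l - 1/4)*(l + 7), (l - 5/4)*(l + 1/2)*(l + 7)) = l + 7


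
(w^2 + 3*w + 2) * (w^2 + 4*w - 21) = w^4 + 7*w^3 - 7*w^2 - 55*w - 42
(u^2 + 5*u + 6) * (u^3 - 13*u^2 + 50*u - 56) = u^5 - 8*u^4 - 9*u^3 + 116*u^2 + 20*u - 336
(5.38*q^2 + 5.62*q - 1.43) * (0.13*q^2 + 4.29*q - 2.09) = 0.6994*q^4 + 23.8108*q^3 + 12.6797*q^2 - 17.8805*q + 2.9887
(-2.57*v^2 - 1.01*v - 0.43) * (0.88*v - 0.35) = -2.2616*v^3 + 0.0106999999999998*v^2 - 0.0249*v + 0.1505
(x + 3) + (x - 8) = 2*x - 5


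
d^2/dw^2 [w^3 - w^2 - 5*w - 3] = 6*w - 2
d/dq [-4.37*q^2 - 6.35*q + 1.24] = -8.74*q - 6.35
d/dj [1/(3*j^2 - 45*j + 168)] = (15 - 2*j)/(3*(j^2 - 15*j + 56)^2)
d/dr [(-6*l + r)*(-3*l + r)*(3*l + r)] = -9*l^2 - 12*l*r + 3*r^2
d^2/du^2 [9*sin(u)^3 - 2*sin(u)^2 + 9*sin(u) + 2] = -81*sin(u)^3 + 8*sin(u)^2 + 45*sin(u) - 4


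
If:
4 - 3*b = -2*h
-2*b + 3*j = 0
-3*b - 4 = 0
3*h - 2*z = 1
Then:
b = -4/3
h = -4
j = -8/9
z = -13/2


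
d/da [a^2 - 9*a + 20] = 2*a - 9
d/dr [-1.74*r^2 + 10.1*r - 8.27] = 10.1 - 3.48*r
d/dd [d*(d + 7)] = 2*d + 7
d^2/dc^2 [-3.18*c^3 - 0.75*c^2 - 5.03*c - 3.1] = -19.08*c - 1.5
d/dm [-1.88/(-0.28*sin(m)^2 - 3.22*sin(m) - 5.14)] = -(1.0528*sin(m) + 6.0536)*cos(m)/(0.28*sin(m)^2 + 3.22*sin(m) + 5.14)^2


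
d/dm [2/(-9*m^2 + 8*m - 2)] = 4*(9*m - 4)/(9*m^2 - 8*m + 2)^2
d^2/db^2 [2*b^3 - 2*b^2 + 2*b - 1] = 12*b - 4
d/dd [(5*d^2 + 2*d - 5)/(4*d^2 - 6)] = (-2*d^2 - 5*d - 3)/(4*d^4 - 12*d^2 + 9)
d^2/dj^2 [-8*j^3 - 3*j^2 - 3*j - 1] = -48*j - 6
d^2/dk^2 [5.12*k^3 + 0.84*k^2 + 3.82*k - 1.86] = 30.72*k + 1.68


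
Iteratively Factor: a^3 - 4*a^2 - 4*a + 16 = (a + 2)*(a^2 - 6*a + 8) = (a - 4)*(a + 2)*(a - 2)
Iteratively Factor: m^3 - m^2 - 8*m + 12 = (m - 2)*(m^2 + m - 6) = (m - 2)^2*(m + 3)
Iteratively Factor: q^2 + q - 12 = (q - 3)*(q + 4)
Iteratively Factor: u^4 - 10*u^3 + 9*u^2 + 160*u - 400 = (u - 4)*(u^3 - 6*u^2 - 15*u + 100) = (u - 5)*(u - 4)*(u^2 - u - 20) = (u - 5)^2*(u - 4)*(u + 4)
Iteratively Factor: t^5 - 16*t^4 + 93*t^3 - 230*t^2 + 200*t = (t - 2)*(t^4 - 14*t^3 + 65*t^2 - 100*t) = t*(t - 2)*(t^3 - 14*t^2 + 65*t - 100) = t*(t - 4)*(t - 2)*(t^2 - 10*t + 25) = t*(t - 5)*(t - 4)*(t - 2)*(t - 5)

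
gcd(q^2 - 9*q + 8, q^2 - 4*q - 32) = q - 8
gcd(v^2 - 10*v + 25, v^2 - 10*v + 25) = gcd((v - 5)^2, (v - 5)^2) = v^2 - 10*v + 25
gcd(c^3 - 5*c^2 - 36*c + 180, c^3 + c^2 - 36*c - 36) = c^2 - 36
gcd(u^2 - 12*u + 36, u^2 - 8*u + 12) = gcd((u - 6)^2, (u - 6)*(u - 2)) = u - 6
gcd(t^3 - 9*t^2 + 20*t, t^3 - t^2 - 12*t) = t^2 - 4*t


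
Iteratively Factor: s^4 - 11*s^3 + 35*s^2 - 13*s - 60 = (s + 1)*(s^3 - 12*s^2 + 47*s - 60) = (s - 3)*(s + 1)*(s^2 - 9*s + 20) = (s - 4)*(s - 3)*(s + 1)*(s - 5)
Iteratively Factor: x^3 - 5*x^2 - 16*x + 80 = (x - 4)*(x^2 - x - 20) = (x - 4)*(x + 4)*(x - 5)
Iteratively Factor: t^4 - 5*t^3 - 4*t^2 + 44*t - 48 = (t - 2)*(t^3 - 3*t^2 - 10*t + 24) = (t - 2)^2*(t^2 - t - 12) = (t - 2)^2*(t + 3)*(t - 4)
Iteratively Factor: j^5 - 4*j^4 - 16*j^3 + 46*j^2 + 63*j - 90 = (j + 2)*(j^4 - 6*j^3 - 4*j^2 + 54*j - 45) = (j + 2)*(j + 3)*(j^3 - 9*j^2 + 23*j - 15) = (j - 5)*(j + 2)*(j + 3)*(j^2 - 4*j + 3) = (j - 5)*(j - 1)*(j + 2)*(j + 3)*(j - 3)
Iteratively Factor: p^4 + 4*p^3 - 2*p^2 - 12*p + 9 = (p + 3)*(p^3 + p^2 - 5*p + 3) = (p + 3)^2*(p^2 - 2*p + 1) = (p - 1)*(p + 3)^2*(p - 1)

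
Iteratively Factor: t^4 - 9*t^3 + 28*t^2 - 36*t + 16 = (t - 2)*(t^3 - 7*t^2 + 14*t - 8) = (t - 2)^2*(t^2 - 5*t + 4) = (t - 2)^2*(t - 1)*(t - 4)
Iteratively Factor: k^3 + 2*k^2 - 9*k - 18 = (k - 3)*(k^2 + 5*k + 6) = (k - 3)*(k + 3)*(k + 2)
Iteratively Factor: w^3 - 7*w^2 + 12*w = (w - 3)*(w^2 - 4*w) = w*(w - 3)*(w - 4)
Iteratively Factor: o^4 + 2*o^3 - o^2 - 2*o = (o)*(o^3 + 2*o^2 - o - 2) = o*(o + 2)*(o^2 - 1) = o*(o - 1)*(o + 2)*(o + 1)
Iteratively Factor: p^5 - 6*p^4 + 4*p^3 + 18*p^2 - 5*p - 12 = (p - 3)*(p^4 - 3*p^3 - 5*p^2 + 3*p + 4) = (p - 3)*(p - 1)*(p^3 - 2*p^2 - 7*p - 4) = (p - 3)*(p - 1)*(p + 1)*(p^2 - 3*p - 4) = (p - 3)*(p - 1)*(p + 1)^2*(p - 4)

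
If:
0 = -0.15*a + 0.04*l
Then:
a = 0.266666666666667*l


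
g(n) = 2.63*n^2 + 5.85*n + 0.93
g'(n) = 5.26*n + 5.85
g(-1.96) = -0.43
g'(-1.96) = -4.46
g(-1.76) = -1.22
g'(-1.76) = -3.41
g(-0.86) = -2.16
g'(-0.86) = 1.33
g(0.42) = 3.85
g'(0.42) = 8.06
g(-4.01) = 19.76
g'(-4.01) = -15.24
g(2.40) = 30.12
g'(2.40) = 18.47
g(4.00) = 66.41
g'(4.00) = 26.89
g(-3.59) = 13.82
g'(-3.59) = -13.03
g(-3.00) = 7.05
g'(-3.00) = -9.93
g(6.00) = 130.71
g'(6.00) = 37.41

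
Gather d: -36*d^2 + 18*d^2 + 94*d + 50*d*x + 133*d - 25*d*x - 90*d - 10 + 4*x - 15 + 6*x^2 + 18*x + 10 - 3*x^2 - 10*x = -18*d^2 + d*(25*x + 137) + 3*x^2 + 12*x - 15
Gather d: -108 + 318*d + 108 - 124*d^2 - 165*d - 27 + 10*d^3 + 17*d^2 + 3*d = 10*d^3 - 107*d^2 + 156*d - 27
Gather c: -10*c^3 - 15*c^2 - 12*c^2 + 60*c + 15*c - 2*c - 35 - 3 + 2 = -10*c^3 - 27*c^2 + 73*c - 36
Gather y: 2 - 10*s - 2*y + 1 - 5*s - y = -15*s - 3*y + 3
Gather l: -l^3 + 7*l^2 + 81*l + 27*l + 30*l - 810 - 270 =-l^3 + 7*l^2 + 138*l - 1080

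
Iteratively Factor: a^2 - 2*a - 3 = (a - 3)*(a + 1)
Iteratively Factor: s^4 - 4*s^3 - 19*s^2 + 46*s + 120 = (s + 3)*(s^3 - 7*s^2 + 2*s + 40) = (s - 4)*(s + 3)*(s^2 - 3*s - 10) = (s - 5)*(s - 4)*(s + 3)*(s + 2)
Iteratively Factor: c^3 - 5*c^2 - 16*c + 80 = (c - 5)*(c^2 - 16) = (c - 5)*(c + 4)*(c - 4)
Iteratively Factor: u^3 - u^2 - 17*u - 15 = (u - 5)*(u^2 + 4*u + 3) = (u - 5)*(u + 3)*(u + 1)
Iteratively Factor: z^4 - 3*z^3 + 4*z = (z - 2)*(z^3 - z^2 - 2*z) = z*(z - 2)*(z^2 - z - 2) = z*(z - 2)^2*(z + 1)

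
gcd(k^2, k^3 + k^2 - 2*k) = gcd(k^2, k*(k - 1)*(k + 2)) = k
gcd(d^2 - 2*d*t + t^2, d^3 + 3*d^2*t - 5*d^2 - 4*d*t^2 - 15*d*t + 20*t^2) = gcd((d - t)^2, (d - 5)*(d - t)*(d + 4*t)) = -d + t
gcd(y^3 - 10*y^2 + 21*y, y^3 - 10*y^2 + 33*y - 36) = y - 3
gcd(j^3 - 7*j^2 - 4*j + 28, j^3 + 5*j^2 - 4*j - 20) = j^2 - 4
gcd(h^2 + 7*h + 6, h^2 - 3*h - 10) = 1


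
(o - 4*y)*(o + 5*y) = o^2 + o*y - 20*y^2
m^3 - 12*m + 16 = (m - 2)^2*(m + 4)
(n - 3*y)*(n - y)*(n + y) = n^3 - 3*n^2*y - n*y^2 + 3*y^3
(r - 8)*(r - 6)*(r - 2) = r^3 - 16*r^2 + 76*r - 96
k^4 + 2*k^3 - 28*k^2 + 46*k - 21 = (k - 3)*(k - 1)^2*(k + 7)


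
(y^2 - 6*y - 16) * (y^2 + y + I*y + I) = y^4 - 5*y^3 + I*y^3 - 22*y^2 - 5*I*y^2 - 16*y - 22*I*y - 16*I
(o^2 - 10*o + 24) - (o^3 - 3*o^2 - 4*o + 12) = -o^3 + 4*o^2 - 6*o + 12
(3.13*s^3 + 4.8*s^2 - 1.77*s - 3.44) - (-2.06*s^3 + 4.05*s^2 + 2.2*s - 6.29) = 5.19*s^3 + 0.75*s^2 - 3.97*s + 2.85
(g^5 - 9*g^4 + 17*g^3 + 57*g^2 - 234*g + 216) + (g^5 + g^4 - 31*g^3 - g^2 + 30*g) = 2*g^5 - 8*g^4 - 14*g^3 + 56*g^2 - 204*g + 216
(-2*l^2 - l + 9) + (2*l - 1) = -2*l^2 + l + 8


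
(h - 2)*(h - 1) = h^2 - 3*h + 2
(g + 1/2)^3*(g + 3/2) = g^4 + 3*g^3 + 3*g^2 + 5*g/4 + 3/16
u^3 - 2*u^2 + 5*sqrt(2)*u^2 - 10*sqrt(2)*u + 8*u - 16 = (u - 2)*(u + sqrt(2))*(u + 4*sqrt(2))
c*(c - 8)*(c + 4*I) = c^3 - 8*c^2 + 4*I*c^2 - 32*I*c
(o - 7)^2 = o^2 - 14*o + 49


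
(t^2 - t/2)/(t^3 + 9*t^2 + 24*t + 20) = t*(2*t - 1)/(2*(t^3 + 9*t^2 + 24*t + 20))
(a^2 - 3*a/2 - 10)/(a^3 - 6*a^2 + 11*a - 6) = (a^2 - 3*a/2 - 10)/(a^3 - 6*a^2 + 11*a - 6)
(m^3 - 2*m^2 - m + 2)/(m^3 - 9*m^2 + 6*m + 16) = (m - 1)/(m - 8)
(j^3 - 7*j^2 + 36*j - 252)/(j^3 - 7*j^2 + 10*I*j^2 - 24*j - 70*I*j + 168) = (j - 6*I)/(j + 4*I)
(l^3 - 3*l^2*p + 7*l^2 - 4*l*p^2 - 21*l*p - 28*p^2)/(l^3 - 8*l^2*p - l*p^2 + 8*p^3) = (l^2 - 4*l*p + 7*l - 28*p)/(l^2 - 9*l*p + 8*p^2)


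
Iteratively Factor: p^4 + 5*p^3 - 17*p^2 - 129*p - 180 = (p - 5)*(p^3 + 10*p^2 + 33*p + 36) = (p - 5)*(p + 4)*(p^2 + 6*p + 9) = (p - 5)*(p + 3)*(p + 4)*(p + 3)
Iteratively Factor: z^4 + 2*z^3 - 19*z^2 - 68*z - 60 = (z - 5)*(z^3 + 7*z^2 + 16*z + 12) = (z - 5)*(z + 3)*(z^2 + 4*z + 4) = (z - 5)*(z + 2)*(z + 3)*(z + 2)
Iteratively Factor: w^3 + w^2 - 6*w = (w - 2)*(w^2 + 3*w) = (w - 2)*(w + 3)*(w)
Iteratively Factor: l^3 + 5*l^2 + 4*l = (l + 1)*(l^2 + 4*l) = (l + 1)*(l + 4)*(l)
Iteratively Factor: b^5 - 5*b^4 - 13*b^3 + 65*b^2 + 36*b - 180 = (b + 3)*(b^4 - 8*b^3 + 11*b^2 + 32*b - 60) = (b - 3)*(b + 3)*(b^3 - 5*b^2 - 4*b + 20) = (b - 3)*(b + 2)*(b + 3)*(b^2 - 7*b + 10) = (b - 5)*(b - 3)*(b + 2)*(b + 3)*(b - 2)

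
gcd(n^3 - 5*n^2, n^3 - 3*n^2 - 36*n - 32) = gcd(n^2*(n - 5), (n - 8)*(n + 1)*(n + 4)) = 1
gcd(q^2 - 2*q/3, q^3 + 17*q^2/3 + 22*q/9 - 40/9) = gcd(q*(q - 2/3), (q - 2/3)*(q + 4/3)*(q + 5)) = q - 2/3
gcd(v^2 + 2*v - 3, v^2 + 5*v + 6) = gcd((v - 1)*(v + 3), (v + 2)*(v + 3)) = v + 3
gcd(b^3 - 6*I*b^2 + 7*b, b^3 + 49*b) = b^2 - 7*I*b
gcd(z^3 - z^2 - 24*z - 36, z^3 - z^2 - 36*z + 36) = z - 6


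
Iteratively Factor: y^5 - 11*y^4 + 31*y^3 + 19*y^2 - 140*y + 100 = (y - 2)*(y^4 - 9*y^3 + 13*y^2 + 45*y - 50) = (y - 5)*(y - 2)*(y^3 - 4*y^2 - 7*y + 10) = (y - 5)*(y - 2)*(y + 2)*(y^2 - 6*y + 5) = (y - 5)^2*(y - 2)*(y + 2)*(y - 1)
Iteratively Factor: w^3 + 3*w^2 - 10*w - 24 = (w + 2)*(w^2 + w - 12) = (w - 3)*(w + 2)*(w + 4)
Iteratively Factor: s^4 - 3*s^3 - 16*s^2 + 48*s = (s - 4)*(s^3 + s^2 - 12*s) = s*(s - 4)*(s^2 + s - 12) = s*(s - 4)*(s + 4)*(s - 3)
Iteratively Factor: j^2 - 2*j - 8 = (j + 2)*(j - 4)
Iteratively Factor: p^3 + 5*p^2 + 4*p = (p + 4)*(p^2 + p) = (p + 1)*(p + 4)*(p)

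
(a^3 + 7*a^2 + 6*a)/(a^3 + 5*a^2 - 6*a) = (a + 1)/(a - 1)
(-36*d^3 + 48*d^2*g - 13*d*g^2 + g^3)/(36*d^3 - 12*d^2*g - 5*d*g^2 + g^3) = (-6*d^2 + 7*d*g - g^2)/(6*d^2 - d*g - g^2)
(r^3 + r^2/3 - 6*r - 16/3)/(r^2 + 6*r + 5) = (3*r^2 - 2*r - 16)/(3*(r + 5))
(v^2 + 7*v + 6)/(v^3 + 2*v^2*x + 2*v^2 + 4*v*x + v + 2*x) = (v + 6)/(v^2 + 2*v*x + v + 2*x)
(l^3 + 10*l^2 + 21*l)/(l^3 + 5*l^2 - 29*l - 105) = l/(l - 5)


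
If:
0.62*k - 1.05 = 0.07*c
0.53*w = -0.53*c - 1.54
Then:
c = -w - 2.90566037735849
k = 1.36548995739501 - 0.112903225806452*w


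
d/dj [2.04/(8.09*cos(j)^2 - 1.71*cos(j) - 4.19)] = (33.0072*cos(j) - 3.4884)*sin(j)/(-8.09*cos(j)^2 + 1.71*cos(j) + 4.19)^2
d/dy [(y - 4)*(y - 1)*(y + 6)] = 3*y^2 + 2*y - 26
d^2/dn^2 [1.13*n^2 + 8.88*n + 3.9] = 2.26000000000000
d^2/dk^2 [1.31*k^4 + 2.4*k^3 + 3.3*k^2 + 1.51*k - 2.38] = 15.72*k^2 + 14.4*k + 6.6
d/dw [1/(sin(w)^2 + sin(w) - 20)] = -(2*sin(w) + 1)*cos(w)/(sin(w)^2 + sin(w) - 20)^2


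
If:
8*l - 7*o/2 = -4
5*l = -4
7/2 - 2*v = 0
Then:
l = -4/5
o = -24/35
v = 7/4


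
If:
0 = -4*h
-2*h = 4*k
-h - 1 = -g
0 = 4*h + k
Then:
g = 1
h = 0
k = 0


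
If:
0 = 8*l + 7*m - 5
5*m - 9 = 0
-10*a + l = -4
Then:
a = 61/200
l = -19/20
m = 9/5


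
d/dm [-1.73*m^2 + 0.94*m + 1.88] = 0.94 - 3.46*m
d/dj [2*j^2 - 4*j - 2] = 4*j - 4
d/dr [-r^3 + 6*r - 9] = 6 - 3*r^2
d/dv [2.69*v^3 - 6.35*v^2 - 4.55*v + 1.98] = 8.07*v^2 - 12.7*v - 4.55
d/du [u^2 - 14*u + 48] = 2*u - 14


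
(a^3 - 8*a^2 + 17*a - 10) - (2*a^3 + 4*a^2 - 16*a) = -a^3 - 12*a^2 + 33*a - 10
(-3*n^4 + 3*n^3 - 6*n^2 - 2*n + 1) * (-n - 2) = 3*n^5 + 3*n^4 + 14*n^2 + 3*n - 2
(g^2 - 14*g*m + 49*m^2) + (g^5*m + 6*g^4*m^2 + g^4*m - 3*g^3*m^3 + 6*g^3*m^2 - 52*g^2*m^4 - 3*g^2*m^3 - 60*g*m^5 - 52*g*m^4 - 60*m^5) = g^5*m + 6*g^4*m^2 + g^4*m - 3*g^3*m^3 + 6*g^3*m^2 - 52*g^2*m^4 - 3*g^2*m^3 + g^2 - 60*g*m^5 - 52*g*m^4 - 14*g*m - 60*m^5 + 49*m^2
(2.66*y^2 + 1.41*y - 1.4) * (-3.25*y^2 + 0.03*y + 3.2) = -8.645*y^4 - 4.5027*y^3 + 13.1043*y^2 + 4.47*y - 4.48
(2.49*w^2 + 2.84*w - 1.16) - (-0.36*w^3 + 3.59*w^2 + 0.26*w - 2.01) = 0.36*w^3 - 1.1*w^2 + 2.58*w + 0.85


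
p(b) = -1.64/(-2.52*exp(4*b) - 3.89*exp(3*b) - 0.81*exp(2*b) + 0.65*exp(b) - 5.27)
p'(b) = -1.64*(10.08*exp(4*b) + 11.67*exp(3*b) + 1.62*exp(2*b) - 0.65*exp(b))/(-2.52*exp(4*b) - 3.89*exp(3*b) - 0.81*exp(2*b) + 0.65*exp(b) - 5.27)^2 = (-16.5312*exp(3*b) - 19.1388*exp(2*b) - 2.6568*exp(b) + 1.066)*exp(b)/(2.52*exp(4*b) + 3.89*exp(3*b) + 0.81*exp(2*b) - 0.65*exp(b) + 5.27)^2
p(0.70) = 0.02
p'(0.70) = -0.07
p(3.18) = 0.00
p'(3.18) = -0.00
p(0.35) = 0.06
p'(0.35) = -0.17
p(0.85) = 0.01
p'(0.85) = -0.04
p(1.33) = 0.00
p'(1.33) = -0.01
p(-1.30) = 0.31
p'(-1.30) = -0.01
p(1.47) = 0.00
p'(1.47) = -0.00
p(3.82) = 0.00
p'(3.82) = -0.00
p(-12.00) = 0.31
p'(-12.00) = 0.00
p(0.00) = 0.14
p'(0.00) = -0.27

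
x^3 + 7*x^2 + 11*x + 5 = (x + 1)^2*(x + 5)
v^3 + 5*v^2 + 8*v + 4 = (v + 1)*(v + 2)^2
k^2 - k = k*(k - 1)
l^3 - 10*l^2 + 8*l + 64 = (l - 8)*(l - 4)*(l + 2)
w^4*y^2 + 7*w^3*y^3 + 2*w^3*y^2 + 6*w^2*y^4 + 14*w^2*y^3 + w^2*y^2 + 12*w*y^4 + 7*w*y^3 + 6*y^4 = (w + y)*(w + 6*y)*(w*y + y)^2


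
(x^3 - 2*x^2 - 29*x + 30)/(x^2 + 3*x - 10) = (x^2 - 7*x + 6)/(x - 2)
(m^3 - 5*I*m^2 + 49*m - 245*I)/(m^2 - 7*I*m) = m + 2*I + 35/m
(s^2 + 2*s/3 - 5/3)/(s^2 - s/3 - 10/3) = (s - 1)/(s - 2)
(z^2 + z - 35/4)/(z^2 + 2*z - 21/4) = (2*z - 5)/(2*z - 3)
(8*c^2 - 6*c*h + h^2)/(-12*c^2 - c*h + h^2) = (-2*c + h)/(3*c + h)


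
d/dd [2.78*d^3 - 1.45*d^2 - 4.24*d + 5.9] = 8.34*d^2 - 2.9*d - 4.24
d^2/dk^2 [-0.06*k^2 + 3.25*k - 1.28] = -0.120000000000000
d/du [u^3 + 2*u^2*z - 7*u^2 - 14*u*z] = 3*u^2 + 4*u*z - 14*u - 14*z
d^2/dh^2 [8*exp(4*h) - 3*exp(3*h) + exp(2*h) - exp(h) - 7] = (128*exp(3*h) - 27*exp(2*h) + 4*exp(h) - 1)*exp(h)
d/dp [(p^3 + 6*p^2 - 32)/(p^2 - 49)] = p*(p^3 - 147*p - 524)/(p^4 - 98*p^2 + 2401)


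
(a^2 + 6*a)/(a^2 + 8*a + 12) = a/(a + 2)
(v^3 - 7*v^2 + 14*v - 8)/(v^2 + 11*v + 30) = (v^3 - 7*v^2 + 14*v - 8)/(v^2 + 11*v + 30)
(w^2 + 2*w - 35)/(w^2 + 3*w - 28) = (w - 5)/(w - 4)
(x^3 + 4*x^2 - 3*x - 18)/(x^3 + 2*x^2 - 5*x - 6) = (x + 3)/(x + 1)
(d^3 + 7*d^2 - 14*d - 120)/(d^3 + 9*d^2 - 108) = (d^2 + d - 20)/(d^2 + 3*d - 18)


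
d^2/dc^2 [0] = 0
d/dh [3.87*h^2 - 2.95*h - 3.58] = 7.74*h - 2.95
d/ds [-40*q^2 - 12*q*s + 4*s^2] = -12*q + 8*s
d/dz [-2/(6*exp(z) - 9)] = 4*exp(z)/(3*(2*exp(z) - 3)^2)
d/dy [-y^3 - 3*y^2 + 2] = 3*y*(-y - 2)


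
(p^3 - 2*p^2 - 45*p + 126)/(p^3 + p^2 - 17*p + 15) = (p^2 + p - 42)/(p^2 + 4*p - 5)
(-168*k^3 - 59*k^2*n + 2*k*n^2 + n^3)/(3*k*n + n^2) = -56*k^2/n - k + n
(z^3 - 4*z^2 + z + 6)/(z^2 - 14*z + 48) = (z^3 - 4*z^2 + z + 6)/(z^2 - 14*z + 48)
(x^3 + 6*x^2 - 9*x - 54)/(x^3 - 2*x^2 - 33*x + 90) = (x + 3)/(x - 5)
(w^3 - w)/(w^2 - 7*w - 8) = w*(w - 1)/(w - 8)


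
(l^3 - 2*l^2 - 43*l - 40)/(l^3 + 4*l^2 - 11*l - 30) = (l^2 - 7*l - 8)/(l^2 - l - 6)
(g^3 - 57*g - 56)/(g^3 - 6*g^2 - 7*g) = (g^2 - g - 56)/(g*(g - 7))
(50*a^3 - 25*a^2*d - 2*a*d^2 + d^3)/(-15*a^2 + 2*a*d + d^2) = (-10*a^2 + 7*a*d - d^2)/(3*a - d)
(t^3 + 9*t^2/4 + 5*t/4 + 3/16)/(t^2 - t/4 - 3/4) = (16*t^3 + 36*t^2 + 20*t + 3)/(4*(4*t^2 - t - 3))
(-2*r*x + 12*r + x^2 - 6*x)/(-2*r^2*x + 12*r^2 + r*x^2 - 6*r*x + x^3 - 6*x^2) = (-2*r + x)/(-2*r^2 + r*x + x^2)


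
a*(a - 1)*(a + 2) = a^3 + a^2 - 2*a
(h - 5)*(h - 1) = h^2 - 6*h + 5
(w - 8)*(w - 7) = w^2 - 15*w + 56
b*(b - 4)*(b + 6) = b^3 + 2*b^2 - 24*b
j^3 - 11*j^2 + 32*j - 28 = (j - 7)*(j - 2)^2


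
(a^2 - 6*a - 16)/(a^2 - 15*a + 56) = (a + 2)/(a - 7)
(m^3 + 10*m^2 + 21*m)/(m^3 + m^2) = (m^2 + 10*m + 21)/(m*(m + 1))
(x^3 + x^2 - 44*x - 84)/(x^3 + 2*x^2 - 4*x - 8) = (x^2 - x - 42)/(x^2 - 4)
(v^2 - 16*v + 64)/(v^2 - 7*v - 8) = (v - 8)/(v + 1)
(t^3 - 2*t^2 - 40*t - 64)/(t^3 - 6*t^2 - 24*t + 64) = (t + 2)/(t - 2)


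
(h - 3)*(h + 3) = h^2 - 9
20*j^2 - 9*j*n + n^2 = (-5*j + n)*(-4*j + n)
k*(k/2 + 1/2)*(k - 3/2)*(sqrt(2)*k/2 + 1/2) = sqrt(2)*k^4/4 - sqrt(2)*k^3/8 + k^3/4 - 3*sqrt(2)*k^2/8 - k^2/8 - 3*k/8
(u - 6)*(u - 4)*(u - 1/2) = u^3 - 21*u^2/2 + 29*u - 12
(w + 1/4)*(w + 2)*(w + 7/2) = w^3 + 23*w^2/4 + 67*w/8 + 7/4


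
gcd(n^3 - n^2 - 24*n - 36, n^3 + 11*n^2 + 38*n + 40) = n + 2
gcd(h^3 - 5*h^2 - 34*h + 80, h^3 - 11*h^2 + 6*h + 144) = h - 8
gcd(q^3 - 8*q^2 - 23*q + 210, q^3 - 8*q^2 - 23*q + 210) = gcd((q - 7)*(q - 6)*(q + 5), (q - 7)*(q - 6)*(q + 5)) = q^3 - 8*q^2 - 23*q + 210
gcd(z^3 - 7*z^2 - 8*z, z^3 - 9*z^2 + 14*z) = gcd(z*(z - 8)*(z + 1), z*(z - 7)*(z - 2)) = z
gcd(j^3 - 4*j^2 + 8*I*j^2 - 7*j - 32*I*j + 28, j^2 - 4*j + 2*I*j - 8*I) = j - 4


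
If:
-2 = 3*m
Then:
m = -2/3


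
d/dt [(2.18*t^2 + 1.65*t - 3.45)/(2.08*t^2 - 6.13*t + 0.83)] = (-16.7954*t^2 + 17.9708*t - 19.779)/(4.3264*t^4 - 25.5008*t^3 + 41.0297*t^2 - 10.1758*t + 0.6889)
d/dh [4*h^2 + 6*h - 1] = 8*h + 6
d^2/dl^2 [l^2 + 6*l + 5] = 2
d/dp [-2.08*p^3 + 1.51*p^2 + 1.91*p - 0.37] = -6.24*p^2 + 3.02*p + 1.91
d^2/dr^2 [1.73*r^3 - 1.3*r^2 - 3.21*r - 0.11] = 10.38*r - 2.6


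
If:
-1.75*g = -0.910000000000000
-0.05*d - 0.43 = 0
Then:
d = -8.60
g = 0.52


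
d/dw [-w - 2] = -1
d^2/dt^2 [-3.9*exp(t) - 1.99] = -3.9*exp(t)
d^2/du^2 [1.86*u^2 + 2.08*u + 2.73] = 3.72000000000000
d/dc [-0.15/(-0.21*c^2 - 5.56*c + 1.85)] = (-0.063*c - 0.834)/(0.21*c^2 + 5.56*c - 1.85)^2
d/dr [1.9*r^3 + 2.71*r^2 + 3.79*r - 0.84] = 5.7*r^2 + 5.42*r + 3.79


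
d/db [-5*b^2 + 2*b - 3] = 2 - 10*b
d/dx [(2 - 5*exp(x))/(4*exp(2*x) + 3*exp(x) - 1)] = (20*exp(2*x) - 16*exp(x) - 1)*exp(x)/(16*exp(4*x) + 24*exp(3*x) + exp(2*x) - 6*exp(x) + 1)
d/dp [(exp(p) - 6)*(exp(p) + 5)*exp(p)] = (3*exp(2*p) - 2*exp(p) - 30)*exp(p)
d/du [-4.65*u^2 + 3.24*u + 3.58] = 3.24 - 9.3*u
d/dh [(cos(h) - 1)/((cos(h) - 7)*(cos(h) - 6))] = (cos(h)^2 - 2*cos(h) - 29)*sin(h)/((cos(h) - 7)^2*(cos(h) - 6)^2)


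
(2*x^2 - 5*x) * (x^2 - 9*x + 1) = 2*x^4 - 23*x^3 + 47*x^2 - 5*x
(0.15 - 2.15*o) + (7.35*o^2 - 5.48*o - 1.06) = 7.35*o^2 - 7.63*o - 0.91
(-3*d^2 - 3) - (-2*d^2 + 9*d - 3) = -d^2 - 9*d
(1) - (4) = -3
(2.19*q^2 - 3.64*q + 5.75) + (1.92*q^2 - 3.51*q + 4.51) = 4.11*q^2 - 7.15*q + 10.26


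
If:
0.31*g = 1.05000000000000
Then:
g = 3.39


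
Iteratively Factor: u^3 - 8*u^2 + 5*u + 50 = (u + 2)*(u^2 - 10*u + 25) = (u - 5)*(u + 2)*(u - 5)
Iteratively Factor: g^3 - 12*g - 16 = (g + 2)*(g^2 - 2*g - 8) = (g + 2)^2*(g - 4)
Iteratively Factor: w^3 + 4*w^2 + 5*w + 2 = (w + 1)*(w^2 + 3*w + 2) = (w + 1)^2*(w + 2)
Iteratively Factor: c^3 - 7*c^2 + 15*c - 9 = (c - 3)*(c^2 - 4*c + 3) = (c - 3)^2*(c - 1)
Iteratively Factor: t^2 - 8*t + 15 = (t - 3)*(t - 5)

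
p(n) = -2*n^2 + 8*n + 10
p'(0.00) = 8.00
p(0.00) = 10.00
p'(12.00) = -40.00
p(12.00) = -182.00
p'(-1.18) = 12.72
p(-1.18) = -2.22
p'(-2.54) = 18.16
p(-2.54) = -23.22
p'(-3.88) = 23.52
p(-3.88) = -51.15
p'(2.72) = -2.88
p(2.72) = 16.96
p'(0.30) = 6.80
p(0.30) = 12.22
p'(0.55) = 5.80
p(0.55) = 13.80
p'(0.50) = 6.00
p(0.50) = 13.50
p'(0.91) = 4.36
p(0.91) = 15.62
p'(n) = 8 - 4*n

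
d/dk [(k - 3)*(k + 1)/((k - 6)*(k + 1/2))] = 14*(-k^2 - 3)/(4*k^4 - 44*k^3 + 97*k^2 + 132*k + 36)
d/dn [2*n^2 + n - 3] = 4*n + 1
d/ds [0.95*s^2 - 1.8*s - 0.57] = 1.9*s - 1.8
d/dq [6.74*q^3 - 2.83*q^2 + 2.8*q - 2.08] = 20.22*q^2 - 5.66*q + 2.8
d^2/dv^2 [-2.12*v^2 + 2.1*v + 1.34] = -4.24000000000000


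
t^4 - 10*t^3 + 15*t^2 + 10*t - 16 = (t - 8)*(t - 2)*(t - 1)*(t + 1)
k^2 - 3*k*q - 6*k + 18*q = (k - 6)*(k - 3*q)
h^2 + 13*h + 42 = (h + 6)*(h + 7)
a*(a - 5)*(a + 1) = a^3 - 4*a^2 - 5*a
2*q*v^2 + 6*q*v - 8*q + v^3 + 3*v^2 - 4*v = (2*q + v)*(v - 1)*(v + 4)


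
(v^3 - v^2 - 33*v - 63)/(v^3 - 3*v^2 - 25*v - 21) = (v + 3)/(v + 1)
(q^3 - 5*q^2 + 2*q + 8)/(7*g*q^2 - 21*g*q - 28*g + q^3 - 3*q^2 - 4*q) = (q - 2)/(7*g + q)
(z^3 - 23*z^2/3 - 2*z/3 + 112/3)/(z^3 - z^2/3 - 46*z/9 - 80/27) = 9*(z^2 - 5*z - 14)/(9*z^2 + 21*z + 10)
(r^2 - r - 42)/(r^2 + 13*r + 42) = (r - 7)/(r + 7)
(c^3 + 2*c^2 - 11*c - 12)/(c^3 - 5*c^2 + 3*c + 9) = (c + 4)/(c - 3)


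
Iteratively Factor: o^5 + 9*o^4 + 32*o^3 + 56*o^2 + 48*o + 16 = (o + 2)*(o^4 + 7*o^3 + 18*o^2 + 20*o + 8) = (o + 2)^2*(o^3 + 5*o^2 + 8*o + 4) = (o + 2)^3*(o^2 + 3*o + 2) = (o + 1)*(o + 2)^3*(o + 2)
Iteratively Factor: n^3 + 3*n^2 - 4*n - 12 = (n + 3)*(n^2 - 4) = (n - 2)*(n + 3)*(n + 2)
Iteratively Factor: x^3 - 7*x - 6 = (x - 3)*(x^2 + 3*x + 2) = (x - 3)*(x + 1)*(x + 2)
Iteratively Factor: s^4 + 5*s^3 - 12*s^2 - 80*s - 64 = (s + 4)*(s^3 + s^2 - 16*s - 16) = (s + 4)^2*(s^2 - 3*s - 4) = (s + 1)*(s + 4)^2*(s - 4)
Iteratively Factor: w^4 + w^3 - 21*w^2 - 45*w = (w - 5)*(w^3 + 6*w^2 + 9*w) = (w - 5)*(w + 3)*(w^2 + 3*w) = w*(w - 5)*(w + 3)*(w + 3)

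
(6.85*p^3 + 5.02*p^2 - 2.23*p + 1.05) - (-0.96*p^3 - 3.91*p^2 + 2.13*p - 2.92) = 7.81*p^3 + 8.93*p^2 - 4.36*p + 3.97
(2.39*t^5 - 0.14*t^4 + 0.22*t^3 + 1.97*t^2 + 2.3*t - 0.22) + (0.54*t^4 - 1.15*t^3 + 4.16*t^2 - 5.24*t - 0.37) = 2.39*t^5 + 0.4*t^4 - 0.93*t^3 + 6.13*t^2 - 2.94*t - 0.59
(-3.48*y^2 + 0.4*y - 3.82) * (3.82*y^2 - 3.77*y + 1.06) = -13.2936*y^4 + 14.6476*y^3 - 19.7892*y^2 + 14.8254*y - 4.0492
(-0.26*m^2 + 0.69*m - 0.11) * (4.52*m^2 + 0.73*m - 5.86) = -1.1752*m^4 + 2.929*m^3 + 1.5301*m^2 - 4.1237*m + 0.6446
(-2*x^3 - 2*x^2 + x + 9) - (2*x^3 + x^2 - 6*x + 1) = -4*x^3 - 3*x^2 + 7*x + 8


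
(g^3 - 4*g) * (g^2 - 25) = g^5 - 29*g^3 + 100*g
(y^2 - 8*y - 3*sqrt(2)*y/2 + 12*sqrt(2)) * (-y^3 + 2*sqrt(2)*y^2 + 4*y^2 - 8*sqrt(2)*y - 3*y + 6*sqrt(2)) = -y^5 + 7*sqrt(2)*y^4/2 + 12*y^4 - 42*sqrt(2)*y^3 - 41*y^3 + 96*y^2 + 245*sqrt(2)*y^2/2 - 210*y - 84*sqrt(2)*y + 144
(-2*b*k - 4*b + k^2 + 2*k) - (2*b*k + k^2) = -4*b*k - 4*b + 2*k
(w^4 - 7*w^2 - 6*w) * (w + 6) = w^5 + 6*w^4 - 7*w^3 - 48*w^2 - 36*w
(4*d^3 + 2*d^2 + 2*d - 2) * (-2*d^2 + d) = -8*d^5 - 2*d^3 + 6*d^2 - 2*d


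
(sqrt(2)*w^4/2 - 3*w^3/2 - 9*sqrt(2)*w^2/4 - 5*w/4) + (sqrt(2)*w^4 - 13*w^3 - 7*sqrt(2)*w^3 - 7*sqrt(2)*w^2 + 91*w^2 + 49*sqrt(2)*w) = 3*sqrt(2)*w^4/2 - 29*w^3/2 - 7*sqrt(2)*w^3 - 37*sqrt(2)*w^2/4 + 91*w^2 - 5*w/4 + 49*sqrt(2)*w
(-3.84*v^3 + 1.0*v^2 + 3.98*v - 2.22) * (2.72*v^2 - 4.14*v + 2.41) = -10.4448*v^5 + 18.6176*v^4 - 2.5688*v^3 - 20.1056*v^2 + 18.7826*v - 5.3502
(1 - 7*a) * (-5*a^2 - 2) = 35*a^3 - 5*a^2 + 14*a - 2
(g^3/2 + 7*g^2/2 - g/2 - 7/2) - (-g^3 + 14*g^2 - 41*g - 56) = 3*g^3/2 - 21*g^2/2 + 81*g/2 + 105/2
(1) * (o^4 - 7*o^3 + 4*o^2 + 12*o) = o^4 - 7*o^3 + 4*o^2 + 12*o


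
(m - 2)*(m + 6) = m^2 + 4*m - 12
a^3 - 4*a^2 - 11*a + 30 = (a - 5)*(a - 2)*(a + 3)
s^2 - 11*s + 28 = (s - 7)*(s - 4)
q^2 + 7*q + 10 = (q + 2)*(q + 5)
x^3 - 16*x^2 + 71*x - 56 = (x - 8)*(x - 7)*(x - 1)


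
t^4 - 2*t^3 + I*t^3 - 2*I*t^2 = t^2*(t - 2)*(t + I)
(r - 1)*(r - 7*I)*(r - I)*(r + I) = r^4 - r^3 - 7*I*r^3 + r^2 + 7*I*r^2 - r - 7*I*r + 7*I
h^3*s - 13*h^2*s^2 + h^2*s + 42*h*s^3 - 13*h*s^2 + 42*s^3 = (h - 7*s)*(h - 6*s)*(h*s + s)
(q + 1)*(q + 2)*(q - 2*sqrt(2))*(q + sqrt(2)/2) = q^4 - 3*sqrt(2)*q^3/2 + 3*q^3 - 9*sqrt(2)*q^2/2 - 6*q - 3*sqrt(2)*q - 4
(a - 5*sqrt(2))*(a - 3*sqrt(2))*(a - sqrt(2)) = a^3 - 9*sqrt(2)*a^2 + 46*a - 30*sqrt(2)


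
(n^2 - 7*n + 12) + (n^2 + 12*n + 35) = 2*n^2 + 5*n + 47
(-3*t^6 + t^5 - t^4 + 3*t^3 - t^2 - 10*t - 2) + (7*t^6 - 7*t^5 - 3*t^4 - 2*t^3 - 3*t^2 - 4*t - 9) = 4*t^6 - 6*t^5 - 4*t^4 + t^3 - 4*t^2 - 14*t - 11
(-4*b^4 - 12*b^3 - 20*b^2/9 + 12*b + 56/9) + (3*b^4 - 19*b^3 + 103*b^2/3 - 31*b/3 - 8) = -b^4 - 31*b^3 + 289*b^2/9 + 5*b/3 - 16/9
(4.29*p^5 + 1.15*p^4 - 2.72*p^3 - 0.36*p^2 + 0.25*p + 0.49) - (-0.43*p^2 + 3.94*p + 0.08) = 4.29*p^5 + 1.15*p^4 - 2.72*p^3 + 0.07*p^2 - 3.69*p + 0.41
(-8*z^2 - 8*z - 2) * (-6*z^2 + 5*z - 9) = 48*z^4 + 8*z^3 + 44*z^2 + 62*z + 18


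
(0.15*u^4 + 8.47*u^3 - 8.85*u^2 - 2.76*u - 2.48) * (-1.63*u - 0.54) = -0.2445*u^5 - 13.8871*u^4 + 9.8517*u^3 + 9.2778*u^2 + 5.5328*u + 1.3392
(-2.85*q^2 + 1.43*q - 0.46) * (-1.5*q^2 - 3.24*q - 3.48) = 4.275*q^4 + 7.089*q^3 + 5.9748*q^2 - 3.486*q + 1.6008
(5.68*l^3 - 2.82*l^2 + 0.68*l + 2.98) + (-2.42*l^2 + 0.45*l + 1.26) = 5.68*l^3 - 5.24*l^2 + 1.13*l + 4.24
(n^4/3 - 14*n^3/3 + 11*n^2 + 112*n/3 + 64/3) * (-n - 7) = -n^5/3 + 7*n^4/3 + 65*n^3/3 - 343*n^2/3 - 848*n/3 - 448/3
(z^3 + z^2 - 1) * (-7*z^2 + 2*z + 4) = -7*z^5 - 5*z^4 + 6*z^3 + 11*z^2 - 2*z - 4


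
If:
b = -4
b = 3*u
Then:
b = -4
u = -4/3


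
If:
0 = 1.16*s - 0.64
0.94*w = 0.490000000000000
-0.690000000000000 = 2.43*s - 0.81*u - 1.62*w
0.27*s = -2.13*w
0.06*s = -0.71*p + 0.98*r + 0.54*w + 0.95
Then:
No Solution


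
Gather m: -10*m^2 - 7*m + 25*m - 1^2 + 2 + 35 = -10*m^2 + 18*m + 36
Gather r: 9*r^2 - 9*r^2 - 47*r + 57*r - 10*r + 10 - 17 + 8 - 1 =0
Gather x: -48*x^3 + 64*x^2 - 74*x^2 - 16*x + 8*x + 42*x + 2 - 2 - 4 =-48*x^3 - 10*x^2 + 34*x - 4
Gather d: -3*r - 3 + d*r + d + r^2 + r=d*(r + 1) + r^2 - 2*r - 3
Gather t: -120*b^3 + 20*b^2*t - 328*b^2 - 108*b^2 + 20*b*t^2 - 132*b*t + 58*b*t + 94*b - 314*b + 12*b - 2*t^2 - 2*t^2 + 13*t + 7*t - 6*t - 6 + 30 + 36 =-120*b^3 - 436*b^2 - 208*b + t^2*(20*b - 4) + t*(20*b^2 - 74*b + 14) + 60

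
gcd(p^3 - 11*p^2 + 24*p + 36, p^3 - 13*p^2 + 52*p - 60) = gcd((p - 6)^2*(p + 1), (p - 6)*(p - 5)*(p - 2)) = p - 6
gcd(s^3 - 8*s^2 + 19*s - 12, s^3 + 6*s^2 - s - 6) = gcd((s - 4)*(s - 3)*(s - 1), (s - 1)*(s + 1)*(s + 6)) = s - 1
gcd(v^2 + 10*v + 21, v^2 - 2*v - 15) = v + 3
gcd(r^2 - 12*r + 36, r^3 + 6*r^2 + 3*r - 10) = 1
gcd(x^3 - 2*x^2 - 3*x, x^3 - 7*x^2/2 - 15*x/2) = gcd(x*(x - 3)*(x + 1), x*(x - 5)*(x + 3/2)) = x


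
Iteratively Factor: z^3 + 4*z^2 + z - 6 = (z + 3)*(z^2 + z - 2) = (z + 2)*(z + 3)*(z - 1)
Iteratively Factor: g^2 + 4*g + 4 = (g + 2)*(g + 2)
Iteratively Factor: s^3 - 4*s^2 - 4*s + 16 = (s - 2)*(s^2 - 2*s - 8) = (s - 2)*(s + 2)*(s - 4)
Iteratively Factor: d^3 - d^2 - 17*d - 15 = (d - 5)*(d^2 + 4*d + 3) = (d - 5)*(d + 3)*(d + 1)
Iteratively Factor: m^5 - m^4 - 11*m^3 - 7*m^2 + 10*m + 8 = (m + 2)*(m^4 - 3*m^3 - 5*m^2 + 3*m + 4) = (m - 1)*(m + 2)*(m^3 - 2*m^2 - 7*m - 4) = (m - 1)*(m + 1)*(m + 2)*(m^2 - 3*m - 4) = (m - 4)*(m - 1)*(m + 1)*(m + 2)*(m + 1)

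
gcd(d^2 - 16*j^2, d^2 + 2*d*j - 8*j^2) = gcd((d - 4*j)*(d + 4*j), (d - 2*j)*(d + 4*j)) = d + 4*j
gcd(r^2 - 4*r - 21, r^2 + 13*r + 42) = 1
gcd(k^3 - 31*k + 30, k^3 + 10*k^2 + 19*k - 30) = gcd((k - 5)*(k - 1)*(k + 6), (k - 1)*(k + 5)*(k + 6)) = k^2 + 5*k - 6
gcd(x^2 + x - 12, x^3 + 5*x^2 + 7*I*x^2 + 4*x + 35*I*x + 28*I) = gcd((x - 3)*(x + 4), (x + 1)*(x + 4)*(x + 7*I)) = x + 4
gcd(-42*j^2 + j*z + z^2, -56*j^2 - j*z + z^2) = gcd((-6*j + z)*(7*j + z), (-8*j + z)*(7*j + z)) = 7*j + z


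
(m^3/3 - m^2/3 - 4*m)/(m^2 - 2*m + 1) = m*(m^2 - m - 12)/(3*(m^2 - 2*m + 1))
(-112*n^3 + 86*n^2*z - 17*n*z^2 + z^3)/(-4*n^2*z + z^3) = (56*n^2 - 15*n*z + z^2)/(z*(2*n + z))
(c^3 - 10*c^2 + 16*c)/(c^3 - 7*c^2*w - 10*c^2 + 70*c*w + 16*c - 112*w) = c/(c - 7*w)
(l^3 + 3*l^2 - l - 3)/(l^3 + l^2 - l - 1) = (l + 3)/(l + 1)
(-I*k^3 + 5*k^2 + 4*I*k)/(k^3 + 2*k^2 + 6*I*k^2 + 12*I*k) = (-I*k^2 + 5*k + 4*I)/(k^2 + k*(2 + 6*I) + 12*I)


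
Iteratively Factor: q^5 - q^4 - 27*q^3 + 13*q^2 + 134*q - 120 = (q - 5)*(q^4 + 4*q^3 - 7*q^2 - 22*q + 24) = (q - 5)*(q + 4)*(q^3 - 7*q + 6) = (q - 5)*(q + 3)*(q + 4)*(q^2 - 3*q + 2) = (q - 5)*(q - 1)*(q + 3)*(q + 4)*(q - 2)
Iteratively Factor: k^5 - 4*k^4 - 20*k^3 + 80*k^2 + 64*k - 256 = (k - 4)*(k^4 - 20*k^2 + 64) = (k - 4)*(k + 4)*(k^3 - 4*k^2 - 4*k + 16) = (k - 4)*(k - 2)*(k + 4)*(k^2 - 2*k - 8) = (k - 4)^2*(k - 2)*(k + 4)*(k + 2)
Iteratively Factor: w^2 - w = (w - 1)*(w)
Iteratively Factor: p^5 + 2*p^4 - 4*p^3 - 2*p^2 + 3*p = (p - 1)*(p^4 + 3*p^3 - p^2 - 3*p) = p*(p - 1)*(p^3 + 3*p^2 - p - 3) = p*(p - 1)*(p + 1)*(p^2 + 2*p - 3) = p*(p - 1)*(p + 1)*(p + 3)*(p - 1)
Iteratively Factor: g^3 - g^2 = (g)*(g^2 - g) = g*(g - 1)*(g)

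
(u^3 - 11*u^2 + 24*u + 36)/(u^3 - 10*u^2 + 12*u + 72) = (u + 1)/(u + 2)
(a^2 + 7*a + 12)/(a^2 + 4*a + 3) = (a + 4)/(a + 1)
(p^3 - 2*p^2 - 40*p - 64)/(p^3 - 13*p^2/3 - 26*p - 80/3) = 3*(p + 4)/(3*p + 5)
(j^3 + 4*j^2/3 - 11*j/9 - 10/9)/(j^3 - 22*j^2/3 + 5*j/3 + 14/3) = (j + 5/3)/(j - 7)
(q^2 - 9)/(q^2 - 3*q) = (q + 3)/q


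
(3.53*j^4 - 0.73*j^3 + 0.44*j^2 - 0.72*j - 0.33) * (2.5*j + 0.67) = 8.825*j^5 + 0.5401*j^4 + 0.6109*j^3 - 1.5052*j^2 - 1.3074*j - 0.2211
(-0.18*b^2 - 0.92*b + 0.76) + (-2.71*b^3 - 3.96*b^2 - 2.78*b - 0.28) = -2.71*b^3 - 4.14*b^2 - 3.7*b + 0.48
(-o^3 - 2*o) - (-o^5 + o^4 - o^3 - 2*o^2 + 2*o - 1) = o^5 - o^4 + 2*o^2 - 4*o + 1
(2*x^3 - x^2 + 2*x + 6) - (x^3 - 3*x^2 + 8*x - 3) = x^3 + 2*x^2 - 6*x + 9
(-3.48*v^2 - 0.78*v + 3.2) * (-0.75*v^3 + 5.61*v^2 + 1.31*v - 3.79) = 2.61*v^5 - 18.9378*v^4 - 11.3346*v^3 + 30.1194*v^2 + 7.1482*v - 12.128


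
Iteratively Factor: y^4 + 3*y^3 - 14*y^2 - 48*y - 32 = (y - 4)*(y^3 + 7*y^2 + 14*y + 8) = (y - 4)*(y + 1)*(y^2 + 6*y + 8) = (y - 4)*(y + 1)*(y + 4)*(y + 2)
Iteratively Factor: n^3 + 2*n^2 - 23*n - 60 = (n - 5)*(n^2 + 7*n + 12) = (n - 5)*(n + 3)*(n + 4)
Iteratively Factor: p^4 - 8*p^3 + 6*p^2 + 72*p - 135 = (p - 5)*(p^3 - 3*p^2 - 9*p + 27) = (p - 5)*(p - 3)*(p^2 - 9) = (p - 5)*(p - 3)*(p + 3)*(p - 3)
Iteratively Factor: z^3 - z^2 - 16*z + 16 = (z - 1)*(z^2 - 16) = (z - 4)*(z - 1)*(z + 4)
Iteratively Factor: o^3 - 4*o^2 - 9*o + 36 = (o + 3)*(o^2 - 7*o + 12) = (o - 3)*(o + 3)*(o - 4)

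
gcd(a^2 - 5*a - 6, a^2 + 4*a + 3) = a + 1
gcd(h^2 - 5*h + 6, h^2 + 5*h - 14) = h - 2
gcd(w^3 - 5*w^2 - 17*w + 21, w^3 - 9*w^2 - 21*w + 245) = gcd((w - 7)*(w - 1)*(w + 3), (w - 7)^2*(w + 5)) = w - 7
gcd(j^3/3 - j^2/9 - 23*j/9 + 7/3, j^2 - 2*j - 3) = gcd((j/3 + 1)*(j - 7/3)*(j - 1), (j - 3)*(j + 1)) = 1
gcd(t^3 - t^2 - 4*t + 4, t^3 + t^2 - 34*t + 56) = t - 2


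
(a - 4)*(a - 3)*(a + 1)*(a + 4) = a^4 - 2*a^3 - 19*a^2 + 32*a + 48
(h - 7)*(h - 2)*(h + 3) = h^3 - 6*h^2 - 13*h + 42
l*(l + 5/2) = l^2 + 5*l/2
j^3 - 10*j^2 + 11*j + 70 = (j - 7)*(j - 5)*(j + 2)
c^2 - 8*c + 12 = (c - 6)*(c - 2)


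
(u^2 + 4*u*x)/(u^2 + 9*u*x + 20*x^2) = u/(u + 5*x)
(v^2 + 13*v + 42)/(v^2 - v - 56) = (v + 6)/(v - 8)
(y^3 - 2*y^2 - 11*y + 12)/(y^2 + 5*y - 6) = (y^2 - y - 12)/(y + 6)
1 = 1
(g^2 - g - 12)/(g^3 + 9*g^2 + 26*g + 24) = (g - 4)/(g^2 + 6*g + 8)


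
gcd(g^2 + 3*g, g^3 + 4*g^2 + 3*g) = g^2 + 3*g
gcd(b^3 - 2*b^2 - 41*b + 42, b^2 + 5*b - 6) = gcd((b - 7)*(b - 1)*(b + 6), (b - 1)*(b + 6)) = b^2 + 5*b - 6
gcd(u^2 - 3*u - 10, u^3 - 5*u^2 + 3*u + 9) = 1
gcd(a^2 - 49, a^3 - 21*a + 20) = 1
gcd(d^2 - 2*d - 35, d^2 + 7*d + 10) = d + 5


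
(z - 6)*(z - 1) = z^2 - 7*z + 6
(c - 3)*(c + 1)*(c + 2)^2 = c^4 + 2*c^3 - 7*c^2 - 20*c - 12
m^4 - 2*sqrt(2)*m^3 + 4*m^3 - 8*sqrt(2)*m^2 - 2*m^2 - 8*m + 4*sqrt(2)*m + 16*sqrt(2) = (m + 4)*(m - 2*sqrt(2))*(m - sqrt(2))*(m + sqrt(2))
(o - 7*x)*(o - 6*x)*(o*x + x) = o^3*x - 13*o^2*x^2 + o^2*x + 42*o*x^3 - 13*o*x^2 + 42*x^3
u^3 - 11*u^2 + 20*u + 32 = (u - 8)*(u - 4)*(u + 1)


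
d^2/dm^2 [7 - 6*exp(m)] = -6*exp(m)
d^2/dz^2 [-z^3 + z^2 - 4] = 2 - 6*z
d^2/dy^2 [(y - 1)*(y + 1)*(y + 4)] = 6*y + 8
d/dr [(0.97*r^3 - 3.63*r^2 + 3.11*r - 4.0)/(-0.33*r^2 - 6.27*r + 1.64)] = (-0.3201*r^4 - 12.1638*r^3 + 28.5588*r^2 - 14.5464*r - 19.9796)/(0.1089*r^4 + 4.1382*r^3 + 38.2305*r^2 - 20.5656*r + 2.6896)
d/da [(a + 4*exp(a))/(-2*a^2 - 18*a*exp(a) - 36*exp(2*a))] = ((a + 4*exp(a))*(9*a*exp(a) + 2*a + 36*exp(2*a) + 9*exp(a)) - (4*exp(a) + 1)*(a^2 + 9*a*exp(a) + 18*exp(2*a)))/(2*(a^2 + 9*a*exp(a) + 18*exp(2*a))^2)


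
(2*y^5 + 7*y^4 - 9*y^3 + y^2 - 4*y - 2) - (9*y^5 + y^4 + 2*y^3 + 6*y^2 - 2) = -7*y^5 + 6*y^4 - 11*y^3 - 5*y^2 - 4*y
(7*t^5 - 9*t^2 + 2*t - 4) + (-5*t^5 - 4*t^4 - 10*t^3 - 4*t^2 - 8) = 2*t^5 - 4*t^4 - 10*t^3 - 13*t^2 + 2*t - 12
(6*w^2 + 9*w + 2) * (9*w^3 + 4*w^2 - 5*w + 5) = 54*w^5 + 105*w^4 + 24*w^3 - 7*w^2 + 35*w + 10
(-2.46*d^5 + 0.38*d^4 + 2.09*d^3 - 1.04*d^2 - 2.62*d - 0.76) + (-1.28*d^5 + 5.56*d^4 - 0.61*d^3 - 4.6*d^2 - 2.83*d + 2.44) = -3.74*d^5 + 5.94*d^4 + 1.48*d^3 - 5.64*d^2 - 5.45*d + 1.68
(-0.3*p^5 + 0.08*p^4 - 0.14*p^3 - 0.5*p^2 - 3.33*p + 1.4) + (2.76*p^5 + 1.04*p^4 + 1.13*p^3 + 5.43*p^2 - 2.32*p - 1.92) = 2.46*p^5 + 1.12*p^4 + 0.99*p^3 + 4.93*p^2 - 5.65*p - 0.52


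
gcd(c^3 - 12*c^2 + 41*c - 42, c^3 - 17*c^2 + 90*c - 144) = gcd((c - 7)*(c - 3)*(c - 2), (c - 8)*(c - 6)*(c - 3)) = c - 3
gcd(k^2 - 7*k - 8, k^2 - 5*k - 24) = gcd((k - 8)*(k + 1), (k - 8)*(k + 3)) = k - 8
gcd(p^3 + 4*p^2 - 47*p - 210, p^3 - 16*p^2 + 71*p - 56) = p - 7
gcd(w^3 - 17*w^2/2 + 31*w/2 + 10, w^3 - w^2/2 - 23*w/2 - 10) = w - 4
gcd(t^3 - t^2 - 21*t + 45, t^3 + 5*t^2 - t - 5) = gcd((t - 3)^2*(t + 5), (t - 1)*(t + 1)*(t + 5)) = t + 5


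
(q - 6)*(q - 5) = q^2 - 11*q + 30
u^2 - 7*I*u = u*(u - 7*I)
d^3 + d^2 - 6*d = d*(d - 2)*(d + 3)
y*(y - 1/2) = y^2 - y/2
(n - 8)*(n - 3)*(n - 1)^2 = n^4 - 13*n^3 + 47*n^2 - 59*n + 24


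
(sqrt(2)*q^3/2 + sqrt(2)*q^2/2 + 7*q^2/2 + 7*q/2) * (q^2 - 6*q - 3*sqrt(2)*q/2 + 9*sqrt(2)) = sqrt(2)*q^5/2 - 5*sqrt(2)*q^4/2 + 2*q^4 - 33*sqrt(2)*q^3/4 - 10*q^3 - 12*q^2 + 105*sqrt(2)*q^2/4 + 63*sqrt(2)*q/2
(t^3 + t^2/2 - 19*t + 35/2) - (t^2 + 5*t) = t^3 - t^2/2 - 24*t + 35/2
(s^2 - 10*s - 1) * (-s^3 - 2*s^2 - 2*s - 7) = -s^5 + 8*s^4 + 19*s^3 + 15*s^2 + 72*s + 7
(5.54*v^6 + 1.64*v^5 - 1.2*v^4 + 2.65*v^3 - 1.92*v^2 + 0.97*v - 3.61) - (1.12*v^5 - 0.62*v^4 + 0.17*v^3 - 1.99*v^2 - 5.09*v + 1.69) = 5.54*v^6 + 0.52*v^5 - 0.58*v^4 + 2.48*v^3 + 0.0700000000000001*v^2 + 6.06*v - 5.3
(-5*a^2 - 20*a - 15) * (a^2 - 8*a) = -5*a^4 + 20*a^3 + 145*a^2 + 120*a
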